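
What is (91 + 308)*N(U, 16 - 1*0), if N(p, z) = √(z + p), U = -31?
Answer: 399*I*√15 ≈ 1545.3*I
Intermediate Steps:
N(p, z) = √(p + z)
(91 + 308)*N(U, 16 - 1*0) = (91 + 308)*√(-31 + (16 - 1*0)) = 399*√(-31 + (16 + 0)) = 399*√(-31 + 16) = 399*√(-15) = 399*(I*√15) = 399*I*√15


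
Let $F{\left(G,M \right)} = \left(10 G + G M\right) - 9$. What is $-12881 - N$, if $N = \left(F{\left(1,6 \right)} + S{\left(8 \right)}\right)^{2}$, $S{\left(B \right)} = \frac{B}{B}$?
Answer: $-12945$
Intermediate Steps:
$F{\left(G,M \right)} = -9 + 10 G + G M$
$S{\left(B \right)} = 1$
$N = 64$ ($N = \left(\left(-9 + 10 \cdot 1 + 1 \cdot 6\right) + 1\right)^{2} = \left(\left(-9 + 10 + 6\right) + 1\right)^{2} = \left(7 + 1\right)^{2} = 8^{2} = 64$)
$-12881 - N = -12881 - 64 = -12945$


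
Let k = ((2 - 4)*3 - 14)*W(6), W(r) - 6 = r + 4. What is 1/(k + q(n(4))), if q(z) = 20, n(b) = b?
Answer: -1/300 ≈ -0.0033333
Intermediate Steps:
W(r) = 10 + r (W(r) = 6 + (r + 4) = 6 + (4 + r) = 10 + r)
k = -320 (k = ((2 - 4)*3 - 14)*(10 + 6) = (-2*3 - 14)*16 = (-6 - 14)*16 = -20*16 = -320)
1/(k + q(n(4))) = 1/(-320 + 20) = 1/(-300) = -1/300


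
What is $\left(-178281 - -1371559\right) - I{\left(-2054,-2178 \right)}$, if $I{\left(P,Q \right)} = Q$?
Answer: $1195456$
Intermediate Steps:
$\left(-178281 - -1371559\right) - I{\left(-2054,-2178 \right)} = \left(-178281 - -1371559\right) - -2178 = \left(-178281 + 1371559\right) + 2178 = 1193278 + 2178 = 1195456$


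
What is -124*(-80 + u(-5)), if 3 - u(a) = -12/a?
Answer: 49228/5 ≈ 9845.6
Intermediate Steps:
u(a) = 3 + 12/a (u(a) = 3 - (-12)/a = 3 + 12/a)
-124*(-80 + u(-5)) = -124*(-80 + (3 + 12/(-5))) = -124*(-80 + (3 + 12*(-1/5))) = -124*(-80 + (3 - 12/5)) = -124*(-80 + 3/5) = -124*(-397/5) = 49228/5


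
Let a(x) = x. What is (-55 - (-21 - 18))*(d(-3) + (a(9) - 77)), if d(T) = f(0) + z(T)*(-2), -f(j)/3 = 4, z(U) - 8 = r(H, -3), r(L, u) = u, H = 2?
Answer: 1440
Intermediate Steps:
z(U) = 5 (z(U) = 8 - 3 = 5)
f(j) = -12 (f(j) = -3*4 = -12)
d(T) = -22 (d(T) = -12 + 5*(-2) = -12 - 10 = -22)
(-55 - (-21 - 18))*(d(-3) + (a(9) - 77)) = (-55 - (-21 - 18))*(-22 + (9 - 77)) = (-55 - 1*(-39))*(-22 - 68) = (-55 + 39)*(-90) = -16*(-90) = 1440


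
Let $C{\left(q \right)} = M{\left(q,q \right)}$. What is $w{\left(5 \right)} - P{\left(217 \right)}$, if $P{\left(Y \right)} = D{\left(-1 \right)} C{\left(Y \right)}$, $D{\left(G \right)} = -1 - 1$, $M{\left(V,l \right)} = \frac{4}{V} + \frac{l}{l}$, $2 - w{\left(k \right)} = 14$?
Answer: $- \frac{2162}{217} \approx -9.9631$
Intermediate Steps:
$w{\left(k \right)} = -12$ ($w{\left(k \right)} = 2 - 14 = -12$)
$M{\left(V,l \right)} = 1 + \frac{4}{V}$ ($M{\left(V,l \right)} = \frac{4}{V} + 1 = 1 + \frac{4}{V}$)
$C{\left(q \right)} = \frac{4 + q}{q}$
$D{\left(G \right)} = -2$
$P{\left(Y \right)} = - \frac{2 \left(4 + Y\right)}{Y}$ ($P{\left(Y \right)} = - 2 \frac{4 + Y}{Y} = - \frac{2 \left(4 + Y\right)}{Y}$)
$w{\left(5 \right)} - P{\left(217 \right)} = -12 - \left(-2 - \frac{8}{217}\right) = -12 - - \frac{442}{217} = -12 + \frac{442}{217} = - \frac{2162}{217}$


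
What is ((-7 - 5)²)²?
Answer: 20736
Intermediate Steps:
((-7 - 5)²)² = ((-12)²)² = 144² = 20736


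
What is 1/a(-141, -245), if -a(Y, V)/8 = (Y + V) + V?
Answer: 1/5048 ≈ 0.00019810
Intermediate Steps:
a(Y, V) = -16*V - 8*Y (a(Y, V) = -8*((Y + V) + V) = -8*((V + Y) + V) = -8*(Y + 2*V) = -16*V - 8*Y)
1/a(-141, -245) = 1/(-16*(-245) - 8*(-141)) = 1/(3920 + 1128) = 1/5048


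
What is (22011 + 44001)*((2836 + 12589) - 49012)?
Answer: -2217145044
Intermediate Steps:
(22011 + 44001)*((2836 + 12589) - 49012) = 66012*(15425 - 49012) = 66012*(-33587) = -2217145044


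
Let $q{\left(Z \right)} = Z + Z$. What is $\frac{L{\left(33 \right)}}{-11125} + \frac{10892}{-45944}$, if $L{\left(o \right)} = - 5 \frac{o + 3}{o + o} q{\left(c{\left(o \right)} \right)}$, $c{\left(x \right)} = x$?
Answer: $- \frac{5645179}{25556350} \approx -0.22089$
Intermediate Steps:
$q{\left(Z \right)} = 2 Z$
$L{\left(o \right)} = -15 - 5 o$ ($L{\left(o \right)} = - 5 \frac{o + 3}{o + o} 2 o = - 5 \frac{3 + o}{2 o} 2 o = - \frac{5 \left(3 + o\right)}{2 o} 2 o = -15 - 5 o$)
$\frac{L{\left(33 \right)}}{-11125} + \frac{10892}{-45944} = \frac{-15 - 165}{-11125} + \frac{10892}{-45944} = \left(-15 - 165\right) \left(- \frac{1}{11125}\right) + 10892 \left(- \frac{1}{45944}\right) = \left(-180\right) \left(- \frac{1}{11125}\right) - \frac{2723}{11486} = \frac{36}{2225} - \frac{2723}{11486} = - \frac{5645179}{25556350}$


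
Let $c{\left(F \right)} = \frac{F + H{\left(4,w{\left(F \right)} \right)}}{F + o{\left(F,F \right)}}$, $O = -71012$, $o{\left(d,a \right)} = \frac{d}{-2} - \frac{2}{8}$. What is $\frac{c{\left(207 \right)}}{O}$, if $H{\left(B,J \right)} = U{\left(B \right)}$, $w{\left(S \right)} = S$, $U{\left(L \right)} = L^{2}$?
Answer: $- \frac{223}{7331989} \approx -3.0415 \cdot 10^{-5}$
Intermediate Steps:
$H{\left(B,J \right)} = B^{2}$
$o{\left(d,a \right)} = - \frac{1}{4} - \frac{d}{2}$ ($o{\left(d,a \right)} = d \left(- \frac{1}{2}\right) - \frac{1}{4} = - \frac{d}{2} - \frac{1}{4} = - \frac{1}{4} - \frac{d}{2}$)
$c{\left(F \right)} = \frac{16 + F}{- \frac{1}{4} + \frac{F}{2}}$ ($c{\left(F \right)} = \frac{F + 4^{2}}{F - \left(\frac{1}{4} + \frac{F}{2}\right)} = \frac{F + 16}{- \frac{1}{4} + \frac{F}{2}} = \frac{16 + F}{- \frac{1}{4} + \frac{F}{2}}$)
$\frac{c{\left(207 \right)}}{O} = \frac{4 \frac{1}{-1 + 2 \cdot 207} \left(16 + 207\right)}{-71012} = 4 \frac{1}{-1 + 414} \cdot 223 \left(- \frac{1}{71012}\right) = 4 \cdot \frac{1}{413} \cdot 223 \left(- \frac{1}{71012}\right) = \frac{892}{413} \left(- \frac{1}{71012}\right) = - \frac{223}{7331989}$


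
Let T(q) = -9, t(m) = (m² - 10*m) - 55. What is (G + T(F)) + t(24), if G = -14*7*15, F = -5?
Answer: -1198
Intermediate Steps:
t(m) = -55 + m² - 10*m
G = -1470 (G = -98*15 = -1470)
(G + T(F)) + t(24) = (-1470 - 9) + (-55 + 24² - 10*24) = -1479 + (-55 + 576 - 240) = -1479 + 281 = -1198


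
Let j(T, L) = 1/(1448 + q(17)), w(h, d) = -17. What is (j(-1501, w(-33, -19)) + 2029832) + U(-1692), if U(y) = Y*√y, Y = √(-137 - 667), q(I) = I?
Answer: 2973703881/1465 - 12*√9447 ≈ 2.0287e+6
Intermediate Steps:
j(T, L) = 1/1465 (j(T, L) = 1/(1448 + 17) = 1/1465)
Y = 2*I*√201 (Y = √(-804) = 2*I*√201 ≈ 28.355*I)
U(y) = 2*I*√201*√y (U(y) = (2*I*√201)*√y = 2*I*√201*√y)
(j(-1501, w(-33, -19)) + 2029832) + U(-1692) = (1/1465 + 2029832) + 2*I*√201*√(-1692) = 2973703881/1465 + 2*I*√201*(6*I*√47) = 2973703881/1465 - 12*√9447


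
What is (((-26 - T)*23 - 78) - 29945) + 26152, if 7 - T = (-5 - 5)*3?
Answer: -5320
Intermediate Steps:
T = 37 (T = 7 - (-5 - 5)*3 = 7 - (-10)*3 = 7 - 1*(-30) = 7 + 30 = 37)
(((-26 - T)*23 - 78) - 29945) + 26152 = (((-26 - 1*37)*23 - 78) - 29945) + 26152 = (((-26 - 37)*23 - 78) - 29945) + 26152 = ((-63*23 - 78) - 29945) + 26152 = ((-1449 - 78) - 29945) + 26152 = (-1527 - 29945) + 26152 = -31472 + 26152 = -5320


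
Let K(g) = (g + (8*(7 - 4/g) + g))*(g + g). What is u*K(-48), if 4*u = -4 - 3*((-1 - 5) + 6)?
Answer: -3776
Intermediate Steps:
K(g) = 2*g*(56 - 32/g + 2*g) (K(g) = (g + ((56 - 32/g) + g))*(2*g) = (g + (56 + g - 32/g))*(2*g) = (56 - 32/g + 2*g)*(2*g) = 2*g*(56 - 32/g + 2*g))
u = -1 (u = (-4 - 3*((-1 - 5) + 6))/4 = (-4 - 3*(-6 + 6))/4 = (-4 - 3*0)/4 = (-4 + 0)/4 = (¼)*(-4) = -1)
u*K(-48) = -(-64 + 4*(-48)² + 112*(-48)) = -(-64 + 4*2304 - 5376) = -(-64 + 9216 - 5376) = -1*3776 = -3776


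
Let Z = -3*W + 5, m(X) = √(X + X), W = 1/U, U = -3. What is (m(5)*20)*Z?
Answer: 120*√10 ≈ 379.47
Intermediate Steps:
W = -⅓ (W = 1/(-3) = 1*(-⅓) = -⅓ ≈ -0.33333)
m(X) = √2*√X (m(X) = √(2*X) = √2*√X)
Z = 6 (Z = -3*(-⅓) + 5 = 1 + 5 = 6)
(m(5)*20)*Z = ((√2*√5)*20)*6 = (√10*20)*6 = (20*√10)*6 = 120*√10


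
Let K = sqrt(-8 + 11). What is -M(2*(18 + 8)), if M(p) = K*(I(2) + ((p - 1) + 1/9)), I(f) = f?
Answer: -478*sqrt(3)/9 ≈ -91.991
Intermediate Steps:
K = sqrt(3) ≈ 1.7320
M(p) = sqrt(3)*(10/9 + p) (M(p) = sqrt(3)*(2 + ((p - 1) + 1/9)) = sqrt(3)*(2 + ((-1 + p) + 1/9)) = sqrt(3)*(2 + (-8/9 + p)) = sqrt(3)*(10/9 + p))
-M(2*(18 + 8)) = -sqrt(3)*(10/9 + 2*(18 + 8)) = -sqrt(3)*(10/9 + 2*26) = -sqrt(3)*(10/9 + 52) = -sqrt(3)*478/9 = -478*sqrt(3)/9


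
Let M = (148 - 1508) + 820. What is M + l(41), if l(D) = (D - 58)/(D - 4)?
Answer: -19997/37 ≈ -540.46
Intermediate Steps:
l(D) = (-58 + D)/(-4 + D)
M = -540 (M = -1360 + 820 = -540)
M + l(41) = -540 + (-58 + 41)/(-4 + 41) = -540 - 17/37 = -19997/37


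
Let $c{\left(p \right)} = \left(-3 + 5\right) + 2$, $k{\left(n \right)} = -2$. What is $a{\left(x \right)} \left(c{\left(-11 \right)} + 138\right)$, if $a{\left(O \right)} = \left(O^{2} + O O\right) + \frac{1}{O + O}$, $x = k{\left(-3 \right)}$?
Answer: $\frac{2201}{2} \approx 1100.5$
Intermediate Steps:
$x = -2$
$a{\left(O \right)} = \frac{1}{2 O} + 2 O^{2}$ ($a{\left(O \right)} = \left(O^{2} + O^{2}\right) + \frac{1}{2 O} = 2 O^{2} + \frac{1}{2 O} = \frac{1}{2 O} + 2 O^{2}$)
$c{\left(p \right)} = 4$ ($c{\left(p \right)} = 2 + 2 = 4$)
$a{\left(x \right)} \left(c{\left(-11 \right)} + 138\right) = \frac{1 + 4 \left(-2\right)^{3}}{2 \left(-2\right)} \left(4 + 138\right) = \frac{1}{2} \left(- \frac{1}{2}\right) \left(1 + 4 \left(-8\right)\right) 142 = \frac{1}{2} \left(- \frac{1}{2}\right) \left(1 - 32\right) 142 = \frac{1}{2} \left(- \frac{1}{2}\right) \left(-31\right) 142 = \frac{31}{4} \cdot 142 = \frac{2201}{2}$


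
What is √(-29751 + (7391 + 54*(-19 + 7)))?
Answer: 4*I*√1438 ≈ 151.68*I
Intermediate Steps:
√(-29751 + (7391 + 54*(-19 + 7))) = √(-29751 + (7391 + 54*(-12))) = √(-29751 + (7391 - 648)) = √(-29751 + 6743) = √(-23008) = 4*I*√1438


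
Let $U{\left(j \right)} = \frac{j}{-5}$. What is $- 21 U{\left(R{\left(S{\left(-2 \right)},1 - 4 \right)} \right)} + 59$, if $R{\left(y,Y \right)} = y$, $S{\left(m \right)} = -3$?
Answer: $\frac{232}{5} \approx 46.4$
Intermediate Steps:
$U{\left(j \right)} = - \frac{j}{5}$ ($U{\left(j \right)} = j \left(- \frac{1}{5}\right) = - \frac{j}{5}$)
$- 21 U{\left(R{\left(S{\left(-2 \right)},1 - 4 \right)} \right)} + 59 = - 21 \left(\left(- \frac{1}{5}\right) \left(-3\right)\right) + 59 = \left(-21\right) \frac{3}{5} + 59 = - \frac{63}{5} + 59 = \frac{232}{5}$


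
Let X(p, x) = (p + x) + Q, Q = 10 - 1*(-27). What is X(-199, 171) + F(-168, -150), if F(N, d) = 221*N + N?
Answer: -37287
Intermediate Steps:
Q = 37 (Q = 10 + 27 = 37)
X(p, x) = 37 + p + x (X(p, x) = (p + x) + 37 = 37 + p + x)
F(N, d) = 222*N
X(-199, 171) + F(-168, -150) = (37 - 199 + 171) + 222*(-168) = 9 - 37296 = -37287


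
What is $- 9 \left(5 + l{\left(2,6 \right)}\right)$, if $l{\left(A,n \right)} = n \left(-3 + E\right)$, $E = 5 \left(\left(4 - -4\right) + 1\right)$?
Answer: $-2313$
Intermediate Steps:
$E = 45$ ($E = 5 \left(\left(4 + 4\right) + 1\right) = 5 \left(8 + 1\right) = 5 \cdot 9 = 45$)
$l{\left(A,n \right)} = 42 n$ ($l{\left(A,n \right)} = n \left(-3 + 45\right) = n 42 = 42 n$)
$- 9 \left(5 + l{\left(2,6 \right)}\right) = - 9 \left(5 + 42 \cdot 6\right) = - 9 \left(5 + 252\right) = \left(-9\right) 257 = -2313$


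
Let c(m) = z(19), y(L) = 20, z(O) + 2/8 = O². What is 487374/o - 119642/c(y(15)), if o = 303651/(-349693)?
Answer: -27341961020266/48685377 ≈ -5.6161e+5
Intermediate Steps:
z(O) = -¼ + O²
c(m) = 1443/4 (c(m) = -¼ + 19² = -¼ + 361 = 1443/4)
o = -303651/349693 (o = 303651*(-1/349693) = -303651/349693 ≈ -0.86834)
487374/o - 119642/c(y(15)) = 487374/(-303651/349693) - 119642/1443/4 = 487374*(-349693/303651) - 119642*4/1443 = -56810425394/101217 - 478568/1443 = -27341961020266/48685377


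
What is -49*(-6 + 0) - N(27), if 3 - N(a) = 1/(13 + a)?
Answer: 11641/40 ≈ 291.02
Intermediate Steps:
N(a) = 3 - 1/(13 + a)
-49*(-6 + 0) - N(27) = -49*(-6 + 0) - (38 + 3*27)/(13 + 27) = -49*(-6) - (38 + 81)/40 = 294 - 119/40 = 11641/40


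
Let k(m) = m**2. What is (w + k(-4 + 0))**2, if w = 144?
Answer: 25600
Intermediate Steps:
(w + k(-4 + 0))**2 = (144 + (-4 + 0)**2)**2 = (144 + (-4)**2)**2 = (144 + 16)**2 = 160**2 = 25600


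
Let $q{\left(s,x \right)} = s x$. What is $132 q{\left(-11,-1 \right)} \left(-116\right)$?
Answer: $-168432$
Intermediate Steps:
$132 q{\left(-11,-1 \right)} \left(-116\right) = 132 \left(\left(-11\right) \left(-1\right)\right) \left(-116\right) = 132 \cdot 11 \left(-116\right) = 1452 \left(-116\right) = -168432$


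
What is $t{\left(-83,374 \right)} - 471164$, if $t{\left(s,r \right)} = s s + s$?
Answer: $-464358$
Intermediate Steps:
$t{\left(s,r \right)} = s + s^{2}$ ($t{\left(s,r \right)} = s^{2} + s = s + s^{2}$)
$t{\left(-83,374 \right)} - 471164 = - 83 \left(1 - 83\right) - 471164 = \left(-83\right) \left(-82\right) - 471164 = 6806 - 471164 = -464358$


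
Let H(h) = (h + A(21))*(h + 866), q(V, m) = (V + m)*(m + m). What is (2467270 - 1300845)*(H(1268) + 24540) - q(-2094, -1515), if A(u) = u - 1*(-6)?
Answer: 3252063614480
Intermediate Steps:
A(u) = 6 + u (A(u) = u + 6 = 6 + u)
q(V, m) = 2*m*(V + m) (q(V, m) = (V + m)*(2*m) = 2*m*(V + m))
H(h) = (27 + h)*(866 + h) (H(h) = (h + (6 + 21))*(h + 866) = (h + 27)*(866 + h) = (27 + h)*(866 + h))
(2467270 - 1300845)*(H(1268) + 24540) - q(-2094, -1515) = (2467270 - 1300845)*((23382 + 1268² + 893*1268) + 24540) - 2*(-1515)*(-2094 - 1515) = 1166425*((23382 + 1607824 + 1132324) + 24540) - 2*(-1515)*(-3609) = 1166425*(2763530 + 24540) - 1*10935270 = 1166425*2788070 - 10935270 = 3252074549750 - 10935270 = 3252063614480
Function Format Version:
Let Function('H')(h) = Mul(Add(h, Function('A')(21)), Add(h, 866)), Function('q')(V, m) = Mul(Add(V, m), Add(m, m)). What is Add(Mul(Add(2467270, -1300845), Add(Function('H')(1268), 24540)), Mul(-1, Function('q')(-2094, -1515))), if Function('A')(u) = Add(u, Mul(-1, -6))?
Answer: 3252063614480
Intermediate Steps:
Function('A')(u) = Add(6, u) (Function('A')(u) = Add(u, 6) = Add(6, u))
Function('q')(V, m) = Mul(2, m, Add(V, m)) (Function('q')(V, m) = Mul(Add(V, m), Mul(2, m)) = Mul(2, m, Add(V, m)))
Function('H')(h) = Mul(Add(27, h), Add(866, h)) (Function('H')(h) = Mul(Add(h, Add(6, 21)), Add(h, 866)) = Mul(Add(h, 27), Add(866, h)) = Mul(Add(27, h), Add(866, h)))
Add(Mul(Add(2467270, -1300845), Add(Function('H')(1268), 24540)), Mul(-1, Function('q')(-2094, -1515))) = Add(Mul(Add(2467270, -1300845), Add(Add(23382, Pow(1268, 2), Mul(893, 1268)), 24540)), Mul(-1, Mul(2, -1515, Add(-2094, -1515)))) = Add(Mul(1166425, Add(Add(23382, 1607824, 1132324), 24540)), Mul(-1, Mul(2, -1515, -3609))) = Add(Mul(1166425, Add(2763530, 24540)), Mul(-1, 10935270)) = Add(Mul(1166425, 2788070), -10935270) = Add(3252074549750, -10935270) = 3252063614480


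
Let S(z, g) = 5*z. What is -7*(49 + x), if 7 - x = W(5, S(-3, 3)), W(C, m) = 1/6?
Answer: -2345/6 ≈ -390.83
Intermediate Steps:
W(C, m) = ⅙
x = 41/6 (x = 7 - 1*⅙ = 7 - ⅙ = 41/6 ≈ 6.8333)
-7*(49 + x) = -7*(49 + 41/6) = -7*335/6 = -2345/6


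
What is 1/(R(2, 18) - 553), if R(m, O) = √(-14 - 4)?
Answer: -553/305827 - 3*I*√2/305827 ≈ -0.0018082 - 1.3873e-5*I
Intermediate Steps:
R(m, O) = 3*I*√2 (R(m, O) = √(-18) = 3*I*√2)
1/(R(2, 18) - 553) = 1/(3*I*√2 - 553) = 1/(-553 + 3*I*√2)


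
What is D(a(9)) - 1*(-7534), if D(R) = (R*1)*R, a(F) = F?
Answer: 7615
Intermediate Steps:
D(R) = R² (D(R) = R*R = R²)
D(a(9)) - 1*(-7534) = 9² - 1*(-7534) = 81 + 7534 = 7615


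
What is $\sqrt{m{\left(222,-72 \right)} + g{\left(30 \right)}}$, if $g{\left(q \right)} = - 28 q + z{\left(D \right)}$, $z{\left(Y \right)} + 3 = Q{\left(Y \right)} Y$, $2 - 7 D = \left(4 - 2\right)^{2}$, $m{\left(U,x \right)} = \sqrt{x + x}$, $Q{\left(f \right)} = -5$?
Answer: $\frac{\sqrt{-41237 + 588 i}}{7} \approx 0.20682 + 29.011 i$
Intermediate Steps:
$m{\left(U,x \right)} = \sqrt{2} \sqrt{x}$ ($m{\left(U,x \right)} = \sqrt{2 x} = \sqrt{2} \sqrt{x}$)
$D = - \frac{2}{7}$ ($D = \frac{2}{7} - \frac{\left(4 - 2\right)^{2}}{7} = \frac{2}{7} - \frac{2^{2}}{7} = \frac{2}{7} - \frac{4}{7} = - \frac{2}{7} \approx -0.28571$)
$z{\left(Y \right)} = -3 - 5 Y$
$g{\left(q \right)} = - \frac{11}{7} - 28 q$ ($g{\left(q \right)} = - 28 q - \frac{11}{7} = - \frac{11}{7} - 28 q$)
$\sqrt{m{\left(222,-72 \right)} + g{\left(30 \right)}} = \sqrt{\sqrt{2} \sqrt{-72} - \frac{5891}{7}} = \sqrt{\sqrt{2} \cdot 6 i \sqrt{2} - \frac{5891}{7}} = \sqrt{12 i - \frac{5891}{7}} = \sqrt{- \frac{5891}{7} + 12 i}$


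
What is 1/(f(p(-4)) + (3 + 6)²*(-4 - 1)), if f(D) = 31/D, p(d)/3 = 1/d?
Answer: -3/1339 ≈ -0.0022405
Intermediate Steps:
p(d) = 3/d (p(d) = 3*(1/d) = 3/d)
1/(f(p(-4)) + (3 + 6)²*(-4 - 1)) = 1/(31/((3/(-4))) + (3 + 6)²*(-4 - 1)) = 1/(31/((3*(-¼))) + 9²*(-5)) = 1/(31/(-¾) + 81*(-5)) = 1/(31*(-4/3) - 405) = 1/(-124/3 - 405) = 1/(-1339/3) = -3/1339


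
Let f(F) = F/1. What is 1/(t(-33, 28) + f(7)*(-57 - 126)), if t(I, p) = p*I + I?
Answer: -1/2238 ≈ -0.00044683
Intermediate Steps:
f(F) = F (f(F) = F*1 = F)
t(I, p) = I + I*p (t(I, p) = I*p + I = I + I*p)
1/(t(-33, 28) + f(7)*(-57 - 126)) = 1/(-33*(1 + 28) + 7*(-57 - 126)) = 1/(-33*29 + 7*(-183)) = 1/(-957 - 1281) = 1/(-2238) = -1/2238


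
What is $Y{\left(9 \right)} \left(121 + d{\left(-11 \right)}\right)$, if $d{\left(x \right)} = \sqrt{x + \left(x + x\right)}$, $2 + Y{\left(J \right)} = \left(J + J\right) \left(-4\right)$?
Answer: $-8954 - 74 i \sqrt{33} \approx -8954.0 - 425.1 i$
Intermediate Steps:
$Y{\left(J \right)} = -2 - 8 J$ ($Y{\left(J \right)} = -2 + \left(J + J\right) \left(-4\right) = -2 + 2 J \left(-4\right) = -2 - 8 J$)
$d{\left(x \right)} = \sqrt{3} \sqrt{x}$ ($d{\left(x \right)} = \sqrt{x + 2 x} = \sqrt{3 x} = \sqrt{3} \sqrt{x}$)
$Y{\left(9 \right)} \left(121 + d{\left(-11 \right)}\right) = \left(-2 - 72\right) \left(121 + \sqrt{3} \sqrt{-11}\right) = \left(-2 - 72\right) \left(121 + \sqrt{3} i \sqrt{11}\right) = - 74 \left(121 + i \sqrt{33}\right) = -8954 - 74 i \sqrt{33}$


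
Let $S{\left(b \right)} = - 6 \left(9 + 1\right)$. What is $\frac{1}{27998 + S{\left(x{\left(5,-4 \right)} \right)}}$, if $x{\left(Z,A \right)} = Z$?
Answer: $\frac{1}{27938} \approx 3.5794 \cdot 10^{-5}$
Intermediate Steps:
$S{\left(b \right)} = -60$ ($S{\left(b \right)} = \left(-6\right) 10 = -60$)
$\frac{1}{27998 + S{\left(x{\left(5,-4 \right)} \right)}} = \frac{1}{27998 - 60} = \frac{1}{27938}$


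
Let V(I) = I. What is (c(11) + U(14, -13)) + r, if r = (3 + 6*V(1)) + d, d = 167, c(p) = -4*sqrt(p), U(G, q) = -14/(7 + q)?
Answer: 535/3 - 4*sqrt(11) ≈ 165.07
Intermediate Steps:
r = 176 (r = (3 + 6*1) + 167 = (3 + 6) + 167 = 9 + 167 = 176)
(c(11) + U(14, -13)) + r = (-4*sqrt(11) - 14/(7 - 13)) + 176 = (-4*sqrt(11) - 14/(-6)) + 176 = (-4*sqrt(11) - 14*(-1/6)) + 176 = (-4*sqrt(11) + 7/3) + 176 = (7/3 - 4*sqrt(11)) + 176 = 535/3 - 4*sqrt(11)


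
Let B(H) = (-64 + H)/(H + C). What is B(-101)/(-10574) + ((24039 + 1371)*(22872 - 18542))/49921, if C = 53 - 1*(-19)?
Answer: 33738809906835/15308074966 ≈ 2204.0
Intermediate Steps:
C = 72 (C = 53 + 19 = 72)
B(H) = (-64 + H)/(72 + H) (B(H) = (-64 + H)/(H + 72) = (-64 + H)/(72 + H))
B(-101)/(-10574) + ((24039 + 1371)*(22872 - 18542))/49921 = ((-64 - 101)/(72 - 101))/(-10574) + ((24039 + 1371)*(22872 - 18542))/49921 = (-165/(-29))*(-1/10574) + (25410*4330)*(1/49921) = -1/29*(-165)*(-1/10574) + 110025300*(1/49921) = (165/29)*(-1/10574) + 110025300/49921 = -165/306646 + 110025300/49921 = 33738809906835/15308074966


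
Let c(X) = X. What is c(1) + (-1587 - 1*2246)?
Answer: -3832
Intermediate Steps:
c(1) + (-1587 - 1*2246) = 1 + (-1587 - 1*2246) = 1 + (-1587 - 2246) = 1 - 3833 = -3832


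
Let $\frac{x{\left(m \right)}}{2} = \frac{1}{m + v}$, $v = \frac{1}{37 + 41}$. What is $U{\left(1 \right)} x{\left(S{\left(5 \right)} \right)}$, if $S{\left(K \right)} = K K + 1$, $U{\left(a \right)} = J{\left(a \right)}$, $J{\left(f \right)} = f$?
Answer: $\frac{156}{2029} \approx 0.076885$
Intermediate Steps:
$U{\left(a \right)} = a$
$S{\left(K \right)} = 1 + K^{2}$ ($S{\left(K \right)} = K^{2} + 1 = 1 + K^{2}$)
$v = \frac{1}{78} \approx 0.012821$
$x{\left(m \right)} = \frac{2}{\frac{1}{78} + m}$ ($x{\left(m \right)} = \frac{2}{m + \frac{1}{78}} = \frac{2}{\frac{1}{78} + m}$)
$U{\left(1 \right)} x{\left(S{\left(5 \right)} \right)} = 1 \frac{156}{1 + 78 \left(1 + 5^{2}\right)} = 1 \frac{156}{1 + 78 \left(1 + 25\right)} = 1 \frac{156}{1 + 78 \cdot 26} = 1 \frac{156}{1 + 2028} = 1 \cdot \frac{156}{2029} = \frac{156}{2029}$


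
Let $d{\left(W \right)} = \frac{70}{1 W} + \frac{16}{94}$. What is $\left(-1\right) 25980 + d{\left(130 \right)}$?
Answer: $- \frac{15873347}{611} \approx -25979.0$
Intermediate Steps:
$d{\left(W \right)} = \frac{8}{47} + \frac{70}{W}$ ($d{\left(W \right)} = \frac{70}{W} + 16 \cdot \frac{1}{94} = \frac{70}{W} + \frac{8}{47} = \frac{8}{47} + \frac{70}{W}$)
$\left(-1\right) 25980 + d{\left(130 \right)} = \left(-1\right) 25980 + \left(\frac{8}{47} + \frac{70}{130}\right) = -25980 + \left(\frac{8}{47} + 70 \cdot \frac{1}{130}\right) = -25980 + \left(\frac{8}{47} + \frac{7}{13}\right) = -25980 + \frac{433}{611} = - \frac{15873347}{611}$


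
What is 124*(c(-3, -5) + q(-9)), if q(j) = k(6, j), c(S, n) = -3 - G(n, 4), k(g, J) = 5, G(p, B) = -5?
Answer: 868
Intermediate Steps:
c(S, n) = 2 (c(S, n) = -3 - 1*(-5) = -3 + 5 = 2)
q(j) = 5
124*(c(-3, -5) + q(-9)) = 124*(2 + 5) = 124*7 = 868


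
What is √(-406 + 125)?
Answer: I*√281 ≈ 16.763*I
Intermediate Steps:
√(-406 + 125) = √(-281) = I*√281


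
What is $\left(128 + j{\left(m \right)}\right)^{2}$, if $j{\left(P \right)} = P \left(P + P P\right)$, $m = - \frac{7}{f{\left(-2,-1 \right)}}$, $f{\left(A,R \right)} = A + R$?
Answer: $\frac{15570916}{729} \approx 21359.0$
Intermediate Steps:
$m = \frac{7}{3}$ ($m = - \frac{7}{-2 - 1} = - \frac{7}{-3} = \left(-7\right) \left(- \frac{1}{3}\right) = \frac{7}{3} \approx 2.3333$)
$j{\left(P \right)} = P \left(P + P^{2}\right)$
$\left(128 + j{\left(m \right)}\right)^{2} = \left(128 + \left(\frac{7}{3}\right)^{2} \left(1 + \frac{7}{3}\right)\right)^{2} = \left(128 + \frac{49}{9} \cdot \frac{10}{3}\right)^{2} = \left(128 + \frac{490}{27}\right)^{2} = \left(\frac{3946}{27}\right)^{2} = \frac{15570916}{729}$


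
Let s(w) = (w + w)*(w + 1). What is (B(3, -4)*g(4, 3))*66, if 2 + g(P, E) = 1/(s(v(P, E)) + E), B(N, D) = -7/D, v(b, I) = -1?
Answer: -385/2 ≈ -192.50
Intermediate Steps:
s(w) = 2*w*(1 + w) (s(w) = (2*w)*(1 + w) = 2*w*(1 + w))
g(P, E) = -2 + 1/E (g(P, E) = -2 + 1/(2*(-1)*(1 - 1) + E) = -2 + 1/(2*(-1)*0 + E) = -2 + 1/(0 + E) = -2 + 1/E)
(B(3, -4)*g(4, 3))*66 = ((-7/(-4))*(-2 + 1/3))*66 = ((-7*(-1/4))*(-2 + 1/3))*66 = ((7/4)*(-5/3))*66 = -35/12*66 = -385/2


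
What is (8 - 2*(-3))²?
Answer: 196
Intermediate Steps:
(8 - 2*(-3))² = (8 + 6)² = 14² = 196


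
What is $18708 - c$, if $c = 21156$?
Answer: $-2448$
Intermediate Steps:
$18708 - c = 18708 - 21156 = -2448$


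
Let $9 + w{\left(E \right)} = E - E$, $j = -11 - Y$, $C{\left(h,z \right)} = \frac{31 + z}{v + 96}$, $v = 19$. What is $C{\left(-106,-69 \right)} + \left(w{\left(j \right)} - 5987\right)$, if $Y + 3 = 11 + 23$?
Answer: $- \frac{689578}{115} \approx -5996.3$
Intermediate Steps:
$Y = 31$ ($Y = -3 + \left(11 + 23\right) = -3 + 34 = 31$)
$C{\left(h,z \right)} = \frac{31}{115} + \frac{z}{115}$ ($C{\left(h,z \right)} = \frac{31 + z}{19 + 96} = \frac{31 + z}{115} = \left(31 + z\right) \frac{1}{115} = \frac{31}{115} + \frac{z}{115}$)
$j = -42$ ($j = -11 - 31 = -42$)
$w{\left(E \right)} = -9$ ($w{\left(E \right)} = -9 + \left(E - E\right) = -9 + 0 = -9$)
$C{\left(-106,-69 \right)} + \left(w{\left(j \right)} - 5987\right) = \left(\frac{31}{115} + \frac{1}{115} \left(-69\right)\right) - 5996 = \left(\frac{31}{115} - \frac{3}{5}\right) - 5996 = - \frac{38}{115} - 5996 = - \frac{689578}{115}$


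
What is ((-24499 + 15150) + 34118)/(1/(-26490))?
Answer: -656130810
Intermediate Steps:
((-24499 + 15150) + 34118)/(1/(-26490)) = (-9349 + 34118)/(-1/26490) = 24769*(-26490) = -656130810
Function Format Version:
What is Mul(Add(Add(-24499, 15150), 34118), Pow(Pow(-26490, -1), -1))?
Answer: -656130810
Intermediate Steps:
Mul(Add(Add(-24499, 15150), 34118), Pow(Pow(-26490, -1), -1)) = Mul(Add(-9349, 34118), Pow(Rational(-1, 26490), -1)) = Mul(24769, -26490) = -656130810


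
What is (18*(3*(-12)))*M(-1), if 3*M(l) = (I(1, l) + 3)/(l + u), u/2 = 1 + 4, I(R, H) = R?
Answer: -96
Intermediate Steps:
u = 10 (u = 2*(1 + 4) = 2*5 = 10)
M(l) = 4/(3*(10 + l)) (M(l) = ((1 + 3)/(l + 10))/3 = (4/(10 + l))/3 = 4/(3*(10 + l)))
(18*(3*(-12)))*M(-1) = (18*(3*(-12)))*(4/(3*(10 - 1))) = (18*(-36))*((4/3)/9) = -864/9 = -648*4/27 = -96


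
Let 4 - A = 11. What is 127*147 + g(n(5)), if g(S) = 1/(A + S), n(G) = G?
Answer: 37337/2 ≈ 18669.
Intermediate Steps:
A = -7 (A = 4 - 1*11 = 4 - 11 = -7)
g(S) = 1/(-7 + S)
127*147 + g(n(5)) = 127*147 + 1/(-7 + 5) = 18669 + 1/(-2) = 18669 - ½ = 37337/2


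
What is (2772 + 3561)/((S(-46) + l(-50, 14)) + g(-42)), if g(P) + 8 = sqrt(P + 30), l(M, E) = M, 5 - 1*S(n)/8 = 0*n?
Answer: -18999/56 - 2111*I*sqrt(3)/56 ≈ -339.27 - 65.292*I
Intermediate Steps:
S(n) = 40 (S(n) = 40 - 0*n = 40 - 8*0 = 40 + 0 = 40)
g(P) = -8 + sqrt(30 + P) (g(P) = -8 + sqrt(P + 30) = -8 + sqrt(30 + P))
(2772 + 3561)/((S(-46) + l(-50, 14)) + g(-42)) = (2772 + 3561)/((40 - 50) + (-8 + sqrt(30 - 42))) = 6333/(-10 + (-8 + sqrt(-12))) = 6333/(-10 + (-8 + 2*I*sqrt(3))) = 6333/(-18 + 2*I*sqrt(3))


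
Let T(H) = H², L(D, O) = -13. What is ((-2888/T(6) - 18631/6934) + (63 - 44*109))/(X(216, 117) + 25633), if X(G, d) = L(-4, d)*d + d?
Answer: -300541625/1512034974 ≈ -0.19877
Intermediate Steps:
X(G, d) = -12*d (X(G, d) = -13*d + d = -12*d)
((-2888/T(6) - 18631/6934) + (63 - 44*109))/(X(216, 117) + 25633) = ((-2888/(6²) - 18631/6934) + (63 - 44*109))/(-12*117 + 25633) = ((-2888/36 - 18631*1/6934) + (63 - 4796))/(-1404 + 25633) = ((-2888*1/36 - 18631/6934) - 4733)/24229 = ((-722/9 - 18631/6934) - 4733)*(1/24229) = (-5174027/62406 - 4733)*(1/24229) = -300541625/62406*1/24229 = -300541625/1512034974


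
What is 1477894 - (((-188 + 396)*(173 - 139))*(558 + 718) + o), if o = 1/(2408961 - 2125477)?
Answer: -2139164027353/283484 ≈ -7.5460e+6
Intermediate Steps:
o = 1/283484 ≈ 3.5275e-6
1477894 - (((-188 + 396)*(173 - 139))*(558 + 718) + o) = 1477894 - (((-188 + 396)*(173 - 139))*(558 + 718) + 1/283484) = 1477894 - ((208*34)*1276 + 1/283484) = 1477894 - (7072*1276 + 1/283484) = 1477894 - (9023872 + 1/283484) = 1477894 - 1*2558123330049/283484 = 1477894 - 2558123330049/283484 = -2139164027353/283484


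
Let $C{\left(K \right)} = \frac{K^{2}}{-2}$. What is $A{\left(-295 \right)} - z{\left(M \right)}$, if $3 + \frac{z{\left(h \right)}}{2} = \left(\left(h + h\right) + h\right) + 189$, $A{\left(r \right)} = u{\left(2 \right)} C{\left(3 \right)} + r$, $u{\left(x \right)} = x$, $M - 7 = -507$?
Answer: $2324$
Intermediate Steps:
$M = -500$ ($M = 7 - 507 = -500$)
$C{\left(K \right)} = - \frac{K^{2}}{2}$ ($C{\left(K \right)} = K^{2} \left(- \frac{1}{2}\right) = - \frac{K^{2}}{2}$)
$A{\left(r \right)} = -9 + r$ ($A{\left(r \right)} = 2 \left(- \frac{3^{2}}{2}\right) + r = 2 \left(\left(- \frac{1}{2}\right) 9\right) + r = 2 \left(- \frac{9}{2}\right) + r = -9 + r$)
$z{\left(h \right)} = 372 + 6 h$ ($z{\left(h \right)} = -6 + 2 \left(\left(\left(h + h\right) + h\right) + 189\right) = -6 + 2 \left(\left(2 h + h\right) + 189\right) = -6 + 2 \left(3 h + 189\right) = -6 + 2 \left(189 + 3 h\right) = -6 + \left(378 + 6 h\right) = 372 + 6 h$)
$A{\left(-295 \right)} - z{\left(M \right)} = \left(-9 - 295\right) - \left(372 + 6 \left(-500\right)\right) = -304 - \left(372 - 3000\right) = -304 - -2628 = -304 + 2628 = 2324$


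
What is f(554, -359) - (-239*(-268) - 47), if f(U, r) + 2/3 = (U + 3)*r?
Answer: -791906/3 ≈ -2.6397e+5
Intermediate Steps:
f(U, r) = -⅔ + r*(3 + U) (f(U, r) = -⅔ + (U + 3)*r = -⅔ + (3 + U)*r = -⅔ + r*(3 + U))
f(554, -359) - (-239*(-268) - 47) = (-⅔ + 3*(-359) + 554*(-359)) - (-239*(-268) - 47) = (-⅔ - 1077 - 198886) - (64052 - 47) = -599891/3 - 1*64005 = -599891/3 - 64005 = -791906/3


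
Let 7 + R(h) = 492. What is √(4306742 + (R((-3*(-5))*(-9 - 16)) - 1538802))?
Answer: 5*√110737 ≈ 1663.9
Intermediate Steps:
R(h) = 485 (R(h) = -7 + 492 = 485)
√(4306742 + (R((-3*(-5))*(-9 - 16)) - 1538802)) = √(4306742 + (485 - 1538802)) = √(4306742 - 1538317) = √2768425 = 5*√110737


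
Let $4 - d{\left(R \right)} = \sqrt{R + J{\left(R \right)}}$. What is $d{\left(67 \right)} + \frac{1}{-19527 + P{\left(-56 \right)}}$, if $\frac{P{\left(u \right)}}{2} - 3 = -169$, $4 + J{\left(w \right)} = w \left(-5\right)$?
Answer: $\frac{79435}{19859} - 4 i \sqrt{17} \approx 4.0 - 16.492 i$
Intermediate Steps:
$J{\left(w \right)} = -4 - 5 w$ ($J{\left(w \right)} = -4 + w \left(-5\right) = -4 - 5 w$)
$P{\left(u \right)} = -332$ ($P{\left(u \right)} = 6 + 2 \left(-169\right) = 6 - 338 = -332$)
$d{\left(R \right)} = 4 - \sqrt{-4 - 4 R}$ ($d{\left(R \right)} = 4 - \sqrt{R - \left(4 + 5 R\right)} = 4 - \sqrt{-4 - 4 R}$)
$d{\left(67 \right)} + \frac{1}{-19527 + P{\left(-56 \right)}} = \left(4 - 2 \sqrt{-1 - 67}\right) + \frac{1}{-19527 - 332} = \left(4 - 2 \sqrt{-1 - 67}\right) + \frac{1}{-19859} = \left(4 - 2 \sqrt{-68}\right) - \frac{1}{19859} = \left(4 - 2 \cdot 2 i \sqrt{17}\right) - \frac{1}{19859} = \left(4 - 4 i \sqrt{17}\right) - \frac{1}{19859} = \frac{79435}{19859} - 4 i \sqrt{17}$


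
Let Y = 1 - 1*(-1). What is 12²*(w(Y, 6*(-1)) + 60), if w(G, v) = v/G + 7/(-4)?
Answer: 7956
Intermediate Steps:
Y = 2 (Y = 1 + 1 = 2)
w(G, v) = -7/4 + v/G (w(G, v) = v/G + 7*(-¼) = v/G - 7/4 = -7/4 + v/G)
12²*(w(Y, 6*(-1)) + 60) = 12²*((-7/4 + (6*(-1))/2) + 60) = 144*((-7/4 - 6*½) + 60) = 144*((-7/4 - 3) + 60) = 144*(-19/4 + 60) = 144*(221/4) = 7956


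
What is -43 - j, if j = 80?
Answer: -123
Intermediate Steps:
-43 - j = -43 - 1*80 = -43 - 80 = -123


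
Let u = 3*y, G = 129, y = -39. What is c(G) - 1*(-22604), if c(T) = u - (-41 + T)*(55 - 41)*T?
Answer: -136441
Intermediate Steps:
u = -117 (u = 3*(-39) = -117)
c(T) = -117 - T*(-574 + 14*T) (c(T) = -117 - (-41 + T)*(55 - 41)*T = -117 - (-41 + T)*14*T = -117 - (-574 + 14*T)*T = -117 - T*(-574 + 14*T))
c(G) - 1*(-22604) = (-117 - 14*129**2 + 574*129) - 1*(-22604) = (-117 - 14*16641 + 74046) + 22604 = (-117 - 232974 + 74046) + 22604 = -159045 + 22604 = -136441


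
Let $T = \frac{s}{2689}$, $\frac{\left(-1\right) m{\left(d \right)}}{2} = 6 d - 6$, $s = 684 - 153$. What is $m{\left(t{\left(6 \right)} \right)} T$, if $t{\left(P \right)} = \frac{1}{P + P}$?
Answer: $\frac{5841}{2689} \approx 2.1722$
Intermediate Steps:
$s = 531$
$t{\left(P \right)} = \frac{1}{2 P}$
$m{\left(d \right)} = 12 - 12 d$ ($m{\left(d \right)} = - 2 \left(6 d - 6\right) = - 2 \left(-6 + 6 d\right) = 12 - 12 d$)
$T = \frac{531}{2689} \approx 0.19747$
$m{\left(t{\left(6 \right)} \right)} T = \left(12 - 12 \frac{1}{2 \cdot 6}\right) \frac{531}{2689} = \left(12 - 12 \cdot \frac{1}{2} \cdot \frac{1}{6}\right) \frac{531}{2689} = \left(12 - 1\right) \frac{531}{2689} = 11 \cdot \frac{531}{2689} = \frac{5841}{2689}$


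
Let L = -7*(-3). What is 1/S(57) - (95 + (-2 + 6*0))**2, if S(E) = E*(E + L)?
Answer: -38453453/4446 ≈ -8649.0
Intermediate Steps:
L = 21
S(E) = E*(21 + E) (S(E) = E*(E + 21) = E*(21 + E))
1/S(57) - (95 + (-2 + 6*0))**2 = 1/(57*(21 + 57)) - (95 + (-2 + 6*0))**2 = 1/(57*78) - (95 + (-2 + 0))**2 = 1/4446 - (95 - 2)**2 = (1/4446)*1 - 1*93**2 = 1/4446 - 1*8649 = 1/4446 - 8649 = -38453453/4446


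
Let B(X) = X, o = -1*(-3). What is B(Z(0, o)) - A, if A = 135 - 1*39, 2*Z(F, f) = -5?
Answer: -197/2 ≈ -98.500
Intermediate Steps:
o = 3
Z(F, f) = -5/2 (Z(F, f) = (1/2)*(-5) = -5/2)
A = 96 (A = 135 - 39 = 96)
B(Z(0, o)) - A = -5/2 - 1*96 = -5/2 - 96 = -197/2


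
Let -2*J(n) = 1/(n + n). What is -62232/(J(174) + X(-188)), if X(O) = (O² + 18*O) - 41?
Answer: -43313472/22215623 ≈ -1.9497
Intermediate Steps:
J(n) = -1/(4*n) (J(n) = -1/(2*(n + n)) = -1/(2*n)/2 = -1/(4*n))
X(O) = -41 + O² + 18*O
-62232/(J(174) + X(-188)) = -62232/(-¼/174 + (-41 + (-188)² + 18*(-188))) = -62232/(-¼*1/174 + (-41 + 35344 - 3384)) = -62232/(-1/696 + 31919) = -62232/22215623/696 = -62232*696/22215623 = -43313472/22215623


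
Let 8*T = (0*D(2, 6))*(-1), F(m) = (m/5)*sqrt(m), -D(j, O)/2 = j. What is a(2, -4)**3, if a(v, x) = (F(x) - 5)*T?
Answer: 0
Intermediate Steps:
D(j, O) = -2*j
F(m) = m**(3/2)/5 (F(m) = (m*(1/5))*sqrt(m) = (m/5)*sqrt(m) = m**(3/2)/5)
T = 0 (T = ((0*(-2*2))*(-1))/8 = ((0*(-4))*(-1))/8 = (0*(-1))/8 = (1/8)*0 = 0)
a(v, x) = 0 (a(v, x) = (x**(3/2)/5 - 5)*0 = (-5 + x**(3/2)/5)*0 = 0)
a(2, -4)**3 = 0**3 = 0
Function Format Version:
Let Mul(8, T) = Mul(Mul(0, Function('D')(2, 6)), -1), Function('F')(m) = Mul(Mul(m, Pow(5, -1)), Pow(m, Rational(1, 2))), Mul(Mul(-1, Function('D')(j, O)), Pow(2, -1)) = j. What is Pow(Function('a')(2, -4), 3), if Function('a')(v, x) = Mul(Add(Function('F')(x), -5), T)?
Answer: 0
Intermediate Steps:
Function('D')(j, O) = Mul(-2, j)
Function('F')(m) = Mul(Rational(1, 5), Pow(m, Rational(3, 2))) (Function('F')(m) = Mul(Mul(m, Rational(1, 5)), Pow(m, Rational(1, 2))) = Mul(Mul(Rational(1, 5), m), Pow(m, Rational(1, 2))) = Mul(Rational(1, 5), Pow(m, Rational(3, 2))))
T = 0 (T = Mul(Rational(1, 8), Mul(Mul(0, Mul(-2, 2)), -1)) = Mul(Rational(1, 8), Mul(Mul(0, -4), -1)) = Mul(Rational(1, 8), Mul(0, -1)) = Mul(Rational(1, 8), 0) = 0)
Function('a')(v, x) = 0 (Function('a')(v, x) = Mul(Add(Mul(Rational(1, 5), Pow(x, Rational(3, 2))), -5), 0) = Mul(Add(-5, Mul(Rational(1, 5), Pow(x, Rational(3, 2)))), 0) = 0)
Pow(Function('a')(2, -4), 3) = Pow(0, 3) = 0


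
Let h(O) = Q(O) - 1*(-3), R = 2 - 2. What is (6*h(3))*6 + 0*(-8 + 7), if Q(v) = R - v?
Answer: 0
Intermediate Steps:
R = 0
Q(v) = -v (Q(v) = 0 - v = -v)
h(O) = 3 - O (h(O) = -O - 1*(-3) = -O + 3 = 3 - O)
(6*h(3))*6 + 0*(-8 + 7) = (6*(3 - 1*3))*6 + 0*(-8 + 7) = (6*(3 - 3))*6 + 0*(-1) = (6*0)*6 + 0 = 0*6 + 0 = 0 + 0 = 0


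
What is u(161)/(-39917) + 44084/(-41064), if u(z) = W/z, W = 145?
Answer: -70829454947/65975855442 ≈ -1.0736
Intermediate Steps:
u(z) = 145/z
u(161)/(-39917) + 44084/(-41064) = (145/161)/(-39917) + 44084/(-41064) = (145*(1/161))*(-1/39917) + 44084*(-1/41064) = (145/161)*(-1/39917) - 11021/10266 = -145/6426637 - 11021/10266 = -70829454947/65975855442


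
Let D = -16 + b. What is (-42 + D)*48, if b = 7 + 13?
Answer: -1824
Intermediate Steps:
b = 20
D = 4 (D = -16 + 20 = 4)
(-42 + D)*48 = (-42 + 4)*48 = -38*48 = -1824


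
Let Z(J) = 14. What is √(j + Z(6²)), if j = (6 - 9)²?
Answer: √23 ≈ 4.7958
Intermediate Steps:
j = 9 (j = (-3)² = 9)
√(j + Z(6²)) = √(9 + 14) = √23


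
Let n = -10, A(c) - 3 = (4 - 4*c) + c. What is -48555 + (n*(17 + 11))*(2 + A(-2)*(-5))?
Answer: -30915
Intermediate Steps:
A(c) = 7 - 3*c (A(c) = 3 + ((4 - 4*c) + c) = 3 + (4 - 3*c) = 7 - 3*c)
-48555 + (n*(17 + 11))*(2 + A(-2)*(-5)) = -48555 + (-10*(17 + 11))*(2 + (7 - 3*(-2))*(-5)) = -48555 + (-10*28)*(2 + (7 + 6)*(-5)) = -48555 - 280*(2 + 13*(-5)) = -48555 - 280*(2 - 65) = -48555 - 280*(-63) = -48555 + 17640 = -30915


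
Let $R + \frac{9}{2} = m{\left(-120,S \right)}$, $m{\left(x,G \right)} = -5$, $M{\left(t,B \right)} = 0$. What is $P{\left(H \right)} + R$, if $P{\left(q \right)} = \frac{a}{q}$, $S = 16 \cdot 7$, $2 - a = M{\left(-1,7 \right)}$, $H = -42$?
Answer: $- \frac{401}{42} \approx -9.5476$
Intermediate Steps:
$a = 2$ ($a = 2 - 0 = 2 + 0 = 2$)
$S = 112$
$P{\left(q \right)} = \frac{2}{q}$
$R = - \frac{19}{2}$ ($R = - \frac{9}{2} - 5 = - \frac{19}{2} \approx -9.5$)
$P{\left(H \right)} + R = \frac{2}{-42} - \frac{19}{2} = 2 \left(- \frac{1}{42}\right) - \frac{19}{2} = - \frac{1}{21} - \frac{19}{2} = - \frac{401}{42}$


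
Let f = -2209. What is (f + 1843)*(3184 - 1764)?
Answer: -519720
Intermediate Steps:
(f + 1843)*(3184 - 1764) = (-2209 + 1843)*(3184 - 1764) = -366*1420 = -519720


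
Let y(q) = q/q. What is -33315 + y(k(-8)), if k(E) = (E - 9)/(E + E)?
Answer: -33314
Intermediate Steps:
k(E) = (-9 + E)/(2*E) (k(E) = (-9 + E)/((2*E)) = (-9 + E)*(1/(2*E)) = (-9 + E)/(2*E))
y(q) = 1
-33315 + y(k(-8)) = -33315 + 1 = -33314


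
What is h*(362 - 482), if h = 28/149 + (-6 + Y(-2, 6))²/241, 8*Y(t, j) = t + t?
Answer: -1565190/35909 ≈ -43.588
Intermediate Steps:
Y(t, j) = t/4 (Y(t, j) = (t + t)/8 = (2*t)/8 = t/4)
h = 52173/143636 (h = 28/149 + (-6 + (¼)*(-2))²/241 = 28*(1/149) + (-6 - ½)²*(1/241) = 28/149 + (-13/2)²*(1/241) = 28/149 + (169/4)*(1/241) = 28/149 + 169/964 = 52173/143636 ≈ 0.36323)
h*(362 - 482) = 52173*(362 - 482)/143636 = (52173/143636)*(-120) = -1565190/35909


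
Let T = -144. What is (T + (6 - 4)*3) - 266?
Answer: -404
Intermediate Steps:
(T + (6 - 4)*3) - 266 = (-144 + (6 - 4)*3) - 266 = (-144 + 2*3) - 266 = (-144 + 6) - 266 = -138 - 266 = -404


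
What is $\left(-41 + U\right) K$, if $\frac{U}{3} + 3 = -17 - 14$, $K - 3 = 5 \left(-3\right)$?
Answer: $1716$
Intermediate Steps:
$K = -12$ ($K = 3 + 5 \left(-3\right) = 3 - 15 = -12$)
$U = -102$ ($U = -9 + 3 \left(-17 - 14\right) = -9 + 3 \left(-31\right) = -9 - 93 = -102$)
$\left(-41 + U\right) K = \left(-41 - 102\right) \left(-12\right) = \left(-143\right) \left(-12\right) = 1716$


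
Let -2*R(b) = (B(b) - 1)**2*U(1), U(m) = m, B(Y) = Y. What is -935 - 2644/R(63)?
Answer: -897213/961 ≈ -933.62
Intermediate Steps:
R(b) = -(-1 + b)**2/2 (R(b) = -(b - 1)**2/2 = -(-1 + b)**2/2)
-935 - 2644/R(63) = -935 - 2644/((-(-1 + 63)**2/2)) = -935 - 2644/((-1/2*62**2)) = -935 - 2644/((-1/2*3844)) = -935 - 2644/(-1922) = -935 - 2644*(-1)/1922 = -935 - 1*(-1322/961) = -935 + 1322/961 = -897213/961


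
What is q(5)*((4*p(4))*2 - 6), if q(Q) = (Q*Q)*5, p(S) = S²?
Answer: 15250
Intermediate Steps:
q(Q) = 5*Q² (q(Q) = Q²*5 = 5*Q²)
q(5)*((4*p(4))*2 - 6) = (5*5²)*((4*4²)*2 - 6) = (5*25)*((4*16)*2 - 6) = 125*(64*2 - 6) = 125*(128 - 6) = 125*122 = 15250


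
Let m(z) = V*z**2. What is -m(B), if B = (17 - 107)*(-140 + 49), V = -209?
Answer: 14018904900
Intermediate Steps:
B = 8190 (B = -90*(-91) = 8190)
m(z) = -209*z**2
-m(B) = -(-209)*8190**2 = -(-209)*67076100 = -1*(-14018904900) = 14018904900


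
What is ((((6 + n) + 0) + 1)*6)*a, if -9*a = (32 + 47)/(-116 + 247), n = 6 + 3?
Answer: -2528/393 ≈ -6.4326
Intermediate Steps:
n = 9
a = -79/1179 (a = -(32 + 47)/(9*(-116 + 247)) = -79/(9*131) = -⅑*79/131 = -79/1179 ≈ -0.067006)
((((6 + n) + 0) + 1)*6)*a = ((((6 + 9) + 0) + 1)*6)*(-79/1179) = (((15 + 0) + 1)*6)*(-79/1179) = ((15 + 1)*6)*(-79/1179) = (16*6)*(-79/1179) = 96*(-79/1179) = -2528/393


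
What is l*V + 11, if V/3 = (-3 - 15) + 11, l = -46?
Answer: 977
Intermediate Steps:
V = -21 (V = 3*((-3 - 15) + 11) = 3*(-18 + 11) = 3*(-7) = -21)
l*V + 11 = -46*(-21) + 11 = 966 + 11 = 977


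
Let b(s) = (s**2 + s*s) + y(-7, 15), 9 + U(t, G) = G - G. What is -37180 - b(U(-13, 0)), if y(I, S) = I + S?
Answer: -37350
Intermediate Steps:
U(t, G) = -9 (U(t, G) = -9 + (G - G) = -9 + 0 = -9)
b(s) = 8 + 2*s**2 (b(s) = (s**2 + s*s) + (-7 + 15) = (s**2 + s**2) + 8 = 2*s**2 + 8 = 8 + 2*s**2)
-37180 - b(U(-13, 0)) = -37180 - (8 + 2*(-9)**2) = -37180 - (8 + 2*81) = -37180 - (8 + 162) = -37180 - 1*170 = -37180 - 170 = -37350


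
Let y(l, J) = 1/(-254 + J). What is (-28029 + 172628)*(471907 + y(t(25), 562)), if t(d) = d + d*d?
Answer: 3002440353549/44 ≈ 6.8237e+10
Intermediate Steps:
t(d) = d + d²
(-28029 + 172628)*(471907 + y(t(25), 562)) = (-28029 + 172628)*(471907 + 1/(-254 + 562)) = 144599*(471907 + 1/308) = 144599*(145347357/308) = 3002440353549/44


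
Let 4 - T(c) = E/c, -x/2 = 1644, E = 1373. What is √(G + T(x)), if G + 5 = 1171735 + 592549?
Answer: √4768392306894/1644 ≈ 1328.3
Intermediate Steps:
x = -3288 (x = -2*1644 = -3288)
G = 1764279 (G = -5 + (1171735 + 592549) = -5 + 1764284 = 1764279)
T(c) = 4 - 1373/c
√(G + T(x)) = √(1764279 + (4 - 1373/(-3288))) = √(1764279 + (4 - 1373*(-1/3288))) = √(1764279 + (4 + 1373/3288)) = √(1764279 + 14525/3288) = √(5800963877/3288) = √4768392306894/1644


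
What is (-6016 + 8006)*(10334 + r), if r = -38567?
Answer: -56183670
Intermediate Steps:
(-6016 + 8006)*(10334 + r) = (-6016 + 8006)*(10334 - 38567) = 1990*(-28233) = -56183670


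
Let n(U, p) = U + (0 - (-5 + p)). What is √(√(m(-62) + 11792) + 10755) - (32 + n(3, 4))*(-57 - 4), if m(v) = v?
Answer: 2196 + √(10755 + √11730) ≈ 2300.2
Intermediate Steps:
n(U, p) = 5 + U - p (n(U, p) = U + (0 + (5 - p)) = U + (5 - p) = 5 + U - p)
√(√(m(-62) + 11792) + 10755) - (32 + n(3, 4))*(-57 - 4) = √(√(-62 + 11792) + 10755) - (32 + (5 + 3 - 1*4))*(-57 - 4) = √(√11730 + 10755) - (32 + (5 + 3 - 4))*(-61) = √(10755 + √11730) - (32 + 4)*(-61) = √(10755 + √11730) - 36*(-61) = √(10755 + √11730) - 1*(-2196) = √(10755 + √11730) + 2196 = 2196 + √(10755 + √11730)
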